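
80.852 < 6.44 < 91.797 False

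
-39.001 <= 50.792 True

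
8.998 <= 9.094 True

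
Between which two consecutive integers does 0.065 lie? 0 and 1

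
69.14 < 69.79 True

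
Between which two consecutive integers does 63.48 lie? 63 and 64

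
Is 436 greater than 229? Yes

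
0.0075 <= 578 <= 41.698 False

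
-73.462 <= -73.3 True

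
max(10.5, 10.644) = 10.644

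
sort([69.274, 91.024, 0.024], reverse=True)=[91.024, 69.274, 0.024]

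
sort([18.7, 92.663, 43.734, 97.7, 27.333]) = [18.7, 27.333, 43.734, 92.663, 97.7]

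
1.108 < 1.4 True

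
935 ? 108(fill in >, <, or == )>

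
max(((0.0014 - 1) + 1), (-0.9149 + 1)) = 0.0851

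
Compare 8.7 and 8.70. They are equal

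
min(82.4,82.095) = 82.095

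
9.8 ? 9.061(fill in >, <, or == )>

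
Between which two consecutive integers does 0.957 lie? 0 and 1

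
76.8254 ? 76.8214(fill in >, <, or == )>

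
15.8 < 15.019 False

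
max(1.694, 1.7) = 1.7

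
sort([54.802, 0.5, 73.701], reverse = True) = [73.701, 54.802, 0.5]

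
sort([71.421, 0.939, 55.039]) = [0.939, 55.039, 71.421]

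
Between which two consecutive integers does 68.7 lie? 68 and 69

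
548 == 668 False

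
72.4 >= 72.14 True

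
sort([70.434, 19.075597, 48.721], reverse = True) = [70.434, 48.721, 19.075597]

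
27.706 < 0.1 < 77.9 False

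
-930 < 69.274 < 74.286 True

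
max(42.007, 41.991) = 42.007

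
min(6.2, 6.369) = 6.2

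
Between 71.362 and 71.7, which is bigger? 71.7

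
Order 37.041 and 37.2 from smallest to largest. 37.041, 37.2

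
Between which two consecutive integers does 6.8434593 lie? 6 and 7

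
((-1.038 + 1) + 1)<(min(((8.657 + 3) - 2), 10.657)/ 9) True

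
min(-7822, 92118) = -7822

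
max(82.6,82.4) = 82.6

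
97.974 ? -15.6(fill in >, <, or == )>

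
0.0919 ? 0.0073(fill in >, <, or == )>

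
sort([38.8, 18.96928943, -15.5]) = [-15.5, 18.96928943, 38.8]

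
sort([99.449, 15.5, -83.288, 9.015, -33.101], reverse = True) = [99.449, 15.5, 9.015, -33.101, -83.288]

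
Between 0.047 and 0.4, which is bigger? 0.4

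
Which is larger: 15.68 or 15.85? 15.85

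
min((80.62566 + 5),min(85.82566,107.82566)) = 85.62566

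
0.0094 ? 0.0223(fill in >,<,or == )<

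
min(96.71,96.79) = 96.71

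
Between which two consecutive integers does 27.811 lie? 27 and 28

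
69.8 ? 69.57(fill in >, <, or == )>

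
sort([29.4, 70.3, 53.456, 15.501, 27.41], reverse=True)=[70.3, 53.456, 29.4, 27.41, 15.501]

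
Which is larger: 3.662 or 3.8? 3.8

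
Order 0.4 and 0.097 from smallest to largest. 0.097, 0.4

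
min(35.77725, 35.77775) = 35.77725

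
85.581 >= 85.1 True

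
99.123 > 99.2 False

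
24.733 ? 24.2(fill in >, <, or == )>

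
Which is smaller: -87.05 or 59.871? -87.05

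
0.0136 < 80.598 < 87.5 True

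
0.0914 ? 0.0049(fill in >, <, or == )>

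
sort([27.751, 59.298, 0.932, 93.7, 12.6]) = [0.932, 12.6, 27.751, 59.298, 93.7]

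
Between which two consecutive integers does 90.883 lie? 90 and 91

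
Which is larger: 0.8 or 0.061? 0.8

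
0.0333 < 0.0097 False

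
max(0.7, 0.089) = 0.7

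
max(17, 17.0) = 17.0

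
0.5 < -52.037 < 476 False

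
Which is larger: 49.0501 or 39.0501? 49.0501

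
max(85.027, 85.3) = 85.3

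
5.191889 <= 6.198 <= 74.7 True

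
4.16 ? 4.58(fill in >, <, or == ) <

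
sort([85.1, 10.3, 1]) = [1, 10.3, 85.1]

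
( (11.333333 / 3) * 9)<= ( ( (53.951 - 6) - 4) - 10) False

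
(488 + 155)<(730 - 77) True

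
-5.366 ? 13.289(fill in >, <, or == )<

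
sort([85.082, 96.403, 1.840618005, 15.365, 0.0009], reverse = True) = [96.403, 85.082, 15.365, 1.840618005, 0.0009]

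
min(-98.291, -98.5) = -98.5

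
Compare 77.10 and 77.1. They are equal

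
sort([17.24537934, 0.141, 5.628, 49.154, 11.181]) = [0.141, 5.628, 11.181, 17.24537934, 49.154]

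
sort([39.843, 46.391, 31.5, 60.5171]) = [31.5, 39.843, 46.391, 60.5171]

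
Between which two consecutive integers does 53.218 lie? 53 and 54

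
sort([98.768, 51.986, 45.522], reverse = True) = [98.768, 51.986, 45.522]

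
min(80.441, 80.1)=80.1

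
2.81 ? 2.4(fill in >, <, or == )>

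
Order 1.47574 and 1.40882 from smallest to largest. 1.40882, 1.47574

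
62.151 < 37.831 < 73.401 False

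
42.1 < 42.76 True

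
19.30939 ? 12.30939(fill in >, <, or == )>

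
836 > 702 True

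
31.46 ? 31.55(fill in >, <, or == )<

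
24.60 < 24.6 False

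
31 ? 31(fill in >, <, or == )==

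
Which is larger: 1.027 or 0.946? 1.027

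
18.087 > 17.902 True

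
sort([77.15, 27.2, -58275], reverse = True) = [77.15, 27.2, -58275]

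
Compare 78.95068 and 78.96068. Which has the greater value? 78.96068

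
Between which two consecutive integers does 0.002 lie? 0 and 1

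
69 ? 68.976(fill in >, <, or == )>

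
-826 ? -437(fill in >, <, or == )<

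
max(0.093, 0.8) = 0.8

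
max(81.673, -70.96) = 81.673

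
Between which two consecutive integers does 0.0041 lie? 0 and 1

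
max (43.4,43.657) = 43.657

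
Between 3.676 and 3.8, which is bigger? 3.8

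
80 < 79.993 False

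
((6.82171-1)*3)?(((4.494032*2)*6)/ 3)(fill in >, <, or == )<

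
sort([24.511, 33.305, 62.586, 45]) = [24.511, 33.305, 45, 62.586]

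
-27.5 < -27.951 False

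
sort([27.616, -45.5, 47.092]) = [-45.5, 27.616, 47.092]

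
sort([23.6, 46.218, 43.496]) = [23.6, 43.496, 46.218]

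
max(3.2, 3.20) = 3.20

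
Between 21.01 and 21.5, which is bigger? 21.5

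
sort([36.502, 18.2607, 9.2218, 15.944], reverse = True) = [36.502, 18.2607, 15.944, 9.2218]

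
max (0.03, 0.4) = 0.4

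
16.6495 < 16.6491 False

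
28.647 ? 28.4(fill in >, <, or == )>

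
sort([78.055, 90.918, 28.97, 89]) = [28.97, 78.055, 89, 90.918]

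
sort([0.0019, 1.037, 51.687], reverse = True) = [51.687, 1.037, 0.0019]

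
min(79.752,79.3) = 79.3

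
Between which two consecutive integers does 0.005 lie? 0 and 1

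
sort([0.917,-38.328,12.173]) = [-38.328,0.917,12.173]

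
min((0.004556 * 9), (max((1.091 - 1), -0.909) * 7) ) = 0.041004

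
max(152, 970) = 970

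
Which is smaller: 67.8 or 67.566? 67.566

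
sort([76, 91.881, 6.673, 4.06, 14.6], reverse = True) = [91.881, 76, 14.6, 6.673, 4.06]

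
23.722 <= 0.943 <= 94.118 False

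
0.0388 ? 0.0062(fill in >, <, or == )>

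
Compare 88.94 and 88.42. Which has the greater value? 88.94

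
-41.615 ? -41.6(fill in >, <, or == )<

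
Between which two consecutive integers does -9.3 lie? -10 and -9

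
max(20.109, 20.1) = 20.109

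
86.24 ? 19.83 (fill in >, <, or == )>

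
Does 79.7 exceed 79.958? No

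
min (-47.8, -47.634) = -47.8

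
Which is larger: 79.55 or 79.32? 79.55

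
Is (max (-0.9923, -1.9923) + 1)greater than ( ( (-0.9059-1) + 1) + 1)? No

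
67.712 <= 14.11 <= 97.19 False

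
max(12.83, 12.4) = 12.83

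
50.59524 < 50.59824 True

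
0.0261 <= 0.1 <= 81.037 True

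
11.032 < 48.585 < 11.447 False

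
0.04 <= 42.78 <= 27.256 False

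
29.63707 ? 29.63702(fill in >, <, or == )>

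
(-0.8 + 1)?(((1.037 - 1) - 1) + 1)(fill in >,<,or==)>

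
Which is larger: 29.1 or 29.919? 29.919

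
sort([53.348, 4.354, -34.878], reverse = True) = [53.348, 4.354, -34.878]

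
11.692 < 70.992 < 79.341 True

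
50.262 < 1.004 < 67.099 False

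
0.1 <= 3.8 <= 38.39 True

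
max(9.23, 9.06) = 9.23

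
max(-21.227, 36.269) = 36.269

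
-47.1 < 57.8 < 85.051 True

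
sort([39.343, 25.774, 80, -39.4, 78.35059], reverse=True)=[80, 78.35059, 39.343, 25.774, -39.4]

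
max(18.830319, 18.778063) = 18.830319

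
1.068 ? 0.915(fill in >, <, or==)>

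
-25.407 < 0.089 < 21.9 True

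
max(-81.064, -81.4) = -81.064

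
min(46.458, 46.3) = 46.3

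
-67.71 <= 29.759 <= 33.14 True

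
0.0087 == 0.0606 False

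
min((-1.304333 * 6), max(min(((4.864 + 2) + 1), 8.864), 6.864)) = -7.825998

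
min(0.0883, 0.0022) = 0.0022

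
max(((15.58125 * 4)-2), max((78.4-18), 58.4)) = 60.4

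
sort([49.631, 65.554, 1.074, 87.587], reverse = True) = [87.587, 65.554, 49.631, 1.074]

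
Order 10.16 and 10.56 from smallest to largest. 10.16, 10.56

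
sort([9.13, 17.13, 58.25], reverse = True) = [58.25, 17.13, 9.13]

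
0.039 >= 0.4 False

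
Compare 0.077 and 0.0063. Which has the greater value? 0.077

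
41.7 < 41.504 False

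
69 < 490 True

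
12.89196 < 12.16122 False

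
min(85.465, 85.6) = 85.465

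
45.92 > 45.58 True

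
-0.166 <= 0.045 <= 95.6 True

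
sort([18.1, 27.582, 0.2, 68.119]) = [0.2, 18.1, 27.582, 68.119]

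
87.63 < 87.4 False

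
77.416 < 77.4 False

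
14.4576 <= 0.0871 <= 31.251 False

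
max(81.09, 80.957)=81.09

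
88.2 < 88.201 True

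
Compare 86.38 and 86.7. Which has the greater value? 86.7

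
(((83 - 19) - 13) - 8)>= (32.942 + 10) True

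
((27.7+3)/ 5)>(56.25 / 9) False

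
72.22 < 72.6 True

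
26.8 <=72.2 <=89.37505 True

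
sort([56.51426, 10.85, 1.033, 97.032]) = [1.033, 10.85, 56.51426, 97.032]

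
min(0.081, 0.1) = 0.081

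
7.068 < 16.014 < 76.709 True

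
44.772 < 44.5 False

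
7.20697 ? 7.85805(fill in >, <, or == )<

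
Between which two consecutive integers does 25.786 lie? 25 and 26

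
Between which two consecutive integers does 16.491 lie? 16 and 17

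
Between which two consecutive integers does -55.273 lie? -56 and -55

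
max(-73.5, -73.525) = -73.5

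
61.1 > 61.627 False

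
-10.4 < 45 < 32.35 False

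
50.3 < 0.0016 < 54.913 False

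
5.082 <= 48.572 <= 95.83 True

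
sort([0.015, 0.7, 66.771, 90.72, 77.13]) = [0.015, 0.7, 66.771, 77.13, 90.72]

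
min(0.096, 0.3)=0.096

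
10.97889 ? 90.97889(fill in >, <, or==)<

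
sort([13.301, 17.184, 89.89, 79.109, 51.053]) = [13.301, 17.184, 51.053, 79.109, 89.89]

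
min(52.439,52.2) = 52.2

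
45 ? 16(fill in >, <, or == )>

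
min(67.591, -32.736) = -32.736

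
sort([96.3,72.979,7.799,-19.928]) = [-19.928,7.799,72.979,96.3]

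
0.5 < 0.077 False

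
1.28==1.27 False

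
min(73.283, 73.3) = 73.283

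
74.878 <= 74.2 False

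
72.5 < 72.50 False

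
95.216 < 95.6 True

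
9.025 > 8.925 True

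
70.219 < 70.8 True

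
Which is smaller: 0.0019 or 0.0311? 0.0019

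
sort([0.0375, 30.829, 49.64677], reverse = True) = [49.64677, 30.829, 0.0375]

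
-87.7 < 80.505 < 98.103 True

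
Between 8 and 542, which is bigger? 542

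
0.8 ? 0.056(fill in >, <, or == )>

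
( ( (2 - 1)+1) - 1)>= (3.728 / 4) True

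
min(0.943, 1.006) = 0.943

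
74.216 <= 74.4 True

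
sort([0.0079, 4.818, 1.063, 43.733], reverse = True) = [43.733, 4.818, 1.063, 0.0079]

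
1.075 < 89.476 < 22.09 False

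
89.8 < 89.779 False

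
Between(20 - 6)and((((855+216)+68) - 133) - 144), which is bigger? ((((855+216)+68) - 133) - 144)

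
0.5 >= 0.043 True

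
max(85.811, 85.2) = 85.811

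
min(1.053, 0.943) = 0.943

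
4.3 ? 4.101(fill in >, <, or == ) >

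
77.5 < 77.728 True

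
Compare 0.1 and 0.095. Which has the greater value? 0.1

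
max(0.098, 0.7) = 0.7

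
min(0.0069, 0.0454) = 0.0069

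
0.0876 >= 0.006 True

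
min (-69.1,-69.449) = -69.449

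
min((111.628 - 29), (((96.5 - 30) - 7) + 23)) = 82.5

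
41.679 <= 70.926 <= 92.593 True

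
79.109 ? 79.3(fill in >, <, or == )<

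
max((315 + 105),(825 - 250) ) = 575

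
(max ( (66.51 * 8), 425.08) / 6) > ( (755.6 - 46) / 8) False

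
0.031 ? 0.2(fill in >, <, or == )<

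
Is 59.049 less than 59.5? Yes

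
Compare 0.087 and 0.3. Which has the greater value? 0.3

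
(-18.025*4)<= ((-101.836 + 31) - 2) False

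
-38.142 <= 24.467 True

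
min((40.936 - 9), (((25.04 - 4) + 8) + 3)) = 31.936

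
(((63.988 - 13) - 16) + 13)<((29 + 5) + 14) True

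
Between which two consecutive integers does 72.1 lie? 72 and 73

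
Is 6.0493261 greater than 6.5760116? No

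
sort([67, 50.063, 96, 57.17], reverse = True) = [96, 67, 57.17, 50.063]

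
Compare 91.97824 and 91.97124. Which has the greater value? 91.97824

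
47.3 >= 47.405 False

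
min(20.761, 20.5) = 20.5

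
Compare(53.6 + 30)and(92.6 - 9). They are equal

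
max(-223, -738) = -223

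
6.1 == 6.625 False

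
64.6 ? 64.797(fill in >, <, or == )<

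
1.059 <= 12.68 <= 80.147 True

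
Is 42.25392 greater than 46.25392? No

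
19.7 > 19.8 False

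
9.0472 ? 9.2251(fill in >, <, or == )<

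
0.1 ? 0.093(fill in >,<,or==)>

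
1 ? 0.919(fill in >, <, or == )>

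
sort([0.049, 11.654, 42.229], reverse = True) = [42.229, 11.654, 0.049]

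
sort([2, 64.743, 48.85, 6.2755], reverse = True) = [64.743, 48.85, 6.2755, 2]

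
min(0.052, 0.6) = 0.052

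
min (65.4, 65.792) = 65.4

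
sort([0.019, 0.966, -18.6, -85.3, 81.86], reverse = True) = [81.86, 0.966, 0.019, -18.6, -85.3]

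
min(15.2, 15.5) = 15.2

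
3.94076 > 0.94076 True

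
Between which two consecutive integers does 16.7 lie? 16 and 17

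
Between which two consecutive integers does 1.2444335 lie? 1 and 2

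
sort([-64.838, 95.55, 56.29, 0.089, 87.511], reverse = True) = [95.55, 87.511, 56.29, 0.089, -64.838]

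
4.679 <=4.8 True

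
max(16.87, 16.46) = 16.87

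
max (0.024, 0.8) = 0.8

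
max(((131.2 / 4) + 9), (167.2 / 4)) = 41.8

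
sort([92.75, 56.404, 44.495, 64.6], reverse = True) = [92.75, 64.6, 56.404, 44.495]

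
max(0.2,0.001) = 0.2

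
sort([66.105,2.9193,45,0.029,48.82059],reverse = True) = [66.105,48.82059,45,2.9193,0.029]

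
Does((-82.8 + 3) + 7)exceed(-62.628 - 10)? No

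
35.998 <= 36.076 True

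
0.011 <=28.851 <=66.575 True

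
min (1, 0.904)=0.904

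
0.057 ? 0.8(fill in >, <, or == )<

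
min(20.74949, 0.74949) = 0.74949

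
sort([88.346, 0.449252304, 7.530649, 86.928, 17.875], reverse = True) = [88.346, 86.928, 17.875, 7.530649, 0.449252304]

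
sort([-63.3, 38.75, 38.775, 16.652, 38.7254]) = [-63.3, 16.652, 38.7254, 38.75, 38.775]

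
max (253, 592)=592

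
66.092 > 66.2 False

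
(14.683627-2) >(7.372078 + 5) True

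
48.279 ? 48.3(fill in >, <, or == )<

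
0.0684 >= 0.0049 True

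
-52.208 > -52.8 True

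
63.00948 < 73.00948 True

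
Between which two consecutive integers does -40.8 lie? -41 and -40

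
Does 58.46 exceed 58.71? No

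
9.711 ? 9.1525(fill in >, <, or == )>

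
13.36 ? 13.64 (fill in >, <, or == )<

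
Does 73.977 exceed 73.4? Yes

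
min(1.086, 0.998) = 0.998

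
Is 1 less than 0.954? No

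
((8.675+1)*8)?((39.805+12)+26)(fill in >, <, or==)<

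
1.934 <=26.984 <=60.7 True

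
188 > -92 True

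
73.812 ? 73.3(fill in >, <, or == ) >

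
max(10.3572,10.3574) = 10.3574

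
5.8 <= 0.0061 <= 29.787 False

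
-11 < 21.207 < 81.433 True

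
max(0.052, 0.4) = 0.4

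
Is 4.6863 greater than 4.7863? No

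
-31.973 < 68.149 True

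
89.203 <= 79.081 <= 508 False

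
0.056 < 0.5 True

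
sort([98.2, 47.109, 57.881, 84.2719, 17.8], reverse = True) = [98.2, 84.2719, 57.881, 47.109, 17.8]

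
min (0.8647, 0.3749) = 0.3749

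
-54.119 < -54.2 False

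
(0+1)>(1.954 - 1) True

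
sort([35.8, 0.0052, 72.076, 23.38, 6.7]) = [0.0052, 6.7, 23.38, 35.8, 72.076]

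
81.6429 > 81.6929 False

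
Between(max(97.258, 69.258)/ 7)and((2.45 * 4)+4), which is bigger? (max(97.258, 69.258)/ 7)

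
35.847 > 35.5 True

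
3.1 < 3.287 True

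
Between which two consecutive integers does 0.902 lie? 0 and 1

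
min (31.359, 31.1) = 31.1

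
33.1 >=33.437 False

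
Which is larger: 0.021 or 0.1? 0.1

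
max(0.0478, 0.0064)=0.0478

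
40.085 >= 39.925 True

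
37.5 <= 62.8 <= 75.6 True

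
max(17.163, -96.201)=17.163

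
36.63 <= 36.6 False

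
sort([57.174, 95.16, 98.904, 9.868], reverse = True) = [98.904, 95.16, 57.174, 9.868]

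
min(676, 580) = 580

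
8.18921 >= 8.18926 False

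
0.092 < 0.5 True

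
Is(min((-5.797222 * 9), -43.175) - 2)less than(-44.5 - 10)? No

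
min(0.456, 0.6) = 0.456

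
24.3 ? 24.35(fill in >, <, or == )<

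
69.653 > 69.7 False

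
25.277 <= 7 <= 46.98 False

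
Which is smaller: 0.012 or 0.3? 0.012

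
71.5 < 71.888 True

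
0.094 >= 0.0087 True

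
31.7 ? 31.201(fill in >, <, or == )>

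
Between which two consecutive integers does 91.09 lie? 91 and 92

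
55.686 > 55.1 True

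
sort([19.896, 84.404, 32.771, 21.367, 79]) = [19.896, 21.367, 32.771, 79, 84.404]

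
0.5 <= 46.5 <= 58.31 True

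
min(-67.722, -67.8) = -67.8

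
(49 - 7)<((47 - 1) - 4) False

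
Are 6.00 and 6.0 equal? Yes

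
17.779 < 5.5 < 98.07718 False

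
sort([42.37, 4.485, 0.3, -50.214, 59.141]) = [-50.214, 0.3, 4.485, 42.37, 59.141]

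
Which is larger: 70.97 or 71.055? 71.055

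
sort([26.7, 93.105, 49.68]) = [26.7, 49.68, 93.105]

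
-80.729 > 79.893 False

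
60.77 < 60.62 False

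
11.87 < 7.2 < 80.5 False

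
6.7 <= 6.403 False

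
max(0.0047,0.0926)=0.0926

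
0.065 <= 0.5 True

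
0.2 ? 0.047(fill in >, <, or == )>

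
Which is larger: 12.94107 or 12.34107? 12.94107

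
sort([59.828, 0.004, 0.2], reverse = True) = [59.828, 0.2, 0.004]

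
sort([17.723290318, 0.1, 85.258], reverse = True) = [85.258, 17.723290318, 0.1]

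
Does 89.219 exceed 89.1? Yes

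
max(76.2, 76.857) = 76.857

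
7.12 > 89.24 False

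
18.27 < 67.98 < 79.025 True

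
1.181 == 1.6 False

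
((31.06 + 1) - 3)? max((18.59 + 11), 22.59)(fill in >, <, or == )<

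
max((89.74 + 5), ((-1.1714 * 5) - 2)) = 94.74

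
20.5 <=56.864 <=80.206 True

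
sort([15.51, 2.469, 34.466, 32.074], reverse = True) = [34.466, 32.074, 15.51, 2.469]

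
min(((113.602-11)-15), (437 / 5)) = 87.4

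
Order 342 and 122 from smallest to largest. 122, 342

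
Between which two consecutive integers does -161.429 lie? -162 and -161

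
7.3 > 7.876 False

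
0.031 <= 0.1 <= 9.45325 True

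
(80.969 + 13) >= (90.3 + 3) True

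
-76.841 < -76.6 True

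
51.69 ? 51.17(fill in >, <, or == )>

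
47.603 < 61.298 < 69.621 True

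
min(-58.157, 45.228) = -58.157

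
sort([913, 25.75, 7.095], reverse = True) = [913, 25.75, 7.095]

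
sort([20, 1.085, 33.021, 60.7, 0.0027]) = [0.0027, 1.085, 20, 33.021, 60.7]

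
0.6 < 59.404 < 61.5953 True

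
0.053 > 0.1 False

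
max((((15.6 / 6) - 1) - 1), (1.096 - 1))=0.6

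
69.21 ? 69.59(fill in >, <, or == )<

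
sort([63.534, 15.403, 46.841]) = [15.403, 46.841, 63.534]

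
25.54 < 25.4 False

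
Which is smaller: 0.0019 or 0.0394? 0.0019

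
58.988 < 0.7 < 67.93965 False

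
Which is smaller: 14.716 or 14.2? 14.2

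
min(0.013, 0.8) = 0.013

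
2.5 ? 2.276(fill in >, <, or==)>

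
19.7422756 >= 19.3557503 True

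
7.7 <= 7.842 True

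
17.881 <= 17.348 False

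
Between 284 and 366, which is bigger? 366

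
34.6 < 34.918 True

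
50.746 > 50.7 True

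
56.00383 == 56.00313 False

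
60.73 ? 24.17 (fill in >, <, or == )>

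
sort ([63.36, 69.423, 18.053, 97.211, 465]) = [18.053, 63.36, 69.423, 97.211, 465]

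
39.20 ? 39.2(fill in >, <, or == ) ==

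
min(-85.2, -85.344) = -85.344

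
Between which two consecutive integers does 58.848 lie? 58 and 59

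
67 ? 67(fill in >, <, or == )==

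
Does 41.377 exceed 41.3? Yes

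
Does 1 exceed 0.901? Yes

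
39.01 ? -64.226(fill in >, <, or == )>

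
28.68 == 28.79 False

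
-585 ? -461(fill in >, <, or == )<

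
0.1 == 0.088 False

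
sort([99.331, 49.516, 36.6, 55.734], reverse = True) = [99.331, 55.734, 49.516, 36.6]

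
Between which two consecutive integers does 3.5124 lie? 3 and 4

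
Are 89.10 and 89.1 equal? Yes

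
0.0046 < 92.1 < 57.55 False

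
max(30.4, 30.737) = 30.737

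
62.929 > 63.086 False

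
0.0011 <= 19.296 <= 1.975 False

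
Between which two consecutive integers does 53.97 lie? 53 and 54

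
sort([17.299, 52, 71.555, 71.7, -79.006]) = [-79.006, 17.299, 52, 71.555, 71.7]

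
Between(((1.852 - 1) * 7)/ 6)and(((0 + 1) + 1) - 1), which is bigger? (((0 + 1) + 1) - 1)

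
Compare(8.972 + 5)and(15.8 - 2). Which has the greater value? (8.972 + 5)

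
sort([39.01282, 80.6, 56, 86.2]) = [39.01282, 56, 80.6, 86.2]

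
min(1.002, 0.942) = 0.942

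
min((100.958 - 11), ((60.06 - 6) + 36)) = 89.958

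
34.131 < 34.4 True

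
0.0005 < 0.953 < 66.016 True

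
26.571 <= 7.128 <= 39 False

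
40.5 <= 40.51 True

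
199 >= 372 False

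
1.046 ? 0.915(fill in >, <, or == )>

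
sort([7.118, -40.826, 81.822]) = [-40.826, 7.118, 81.822]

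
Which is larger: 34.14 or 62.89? 62.89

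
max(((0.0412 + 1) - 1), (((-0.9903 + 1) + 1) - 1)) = 0.0412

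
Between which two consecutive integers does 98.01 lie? 98 and 99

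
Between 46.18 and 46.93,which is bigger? 46.93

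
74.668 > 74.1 True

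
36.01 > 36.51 False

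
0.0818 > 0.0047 True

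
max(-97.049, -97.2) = -97.049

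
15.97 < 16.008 True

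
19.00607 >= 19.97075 False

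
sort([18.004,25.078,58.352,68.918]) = [18.004,25.078,58.352,68.918]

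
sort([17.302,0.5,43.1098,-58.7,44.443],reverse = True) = [44.443,43.1098,17.302,0.5,-58.7]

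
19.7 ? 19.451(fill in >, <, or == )>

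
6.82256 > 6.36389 True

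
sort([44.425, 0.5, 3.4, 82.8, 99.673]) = [0.5, 3.4, 44.425, 82.8, 99.673]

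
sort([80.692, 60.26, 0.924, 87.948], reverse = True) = [87.948, 80.692, 60.26, 0.924]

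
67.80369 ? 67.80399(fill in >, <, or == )<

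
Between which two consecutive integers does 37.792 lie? 37 and 38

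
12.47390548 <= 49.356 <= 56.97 True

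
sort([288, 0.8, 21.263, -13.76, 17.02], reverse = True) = [288, 21.263, 17.02, 0.8, -13.76]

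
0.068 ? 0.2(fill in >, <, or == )<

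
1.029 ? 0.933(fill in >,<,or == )>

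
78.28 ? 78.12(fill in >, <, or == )>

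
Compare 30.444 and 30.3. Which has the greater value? 30.444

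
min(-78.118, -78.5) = -78.5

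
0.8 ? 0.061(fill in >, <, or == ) >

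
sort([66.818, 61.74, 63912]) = [61.74, 66.818, 63912]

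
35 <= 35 True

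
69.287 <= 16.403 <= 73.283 False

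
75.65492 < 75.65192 False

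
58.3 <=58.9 True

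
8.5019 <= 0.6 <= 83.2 False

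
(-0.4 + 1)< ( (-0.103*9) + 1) False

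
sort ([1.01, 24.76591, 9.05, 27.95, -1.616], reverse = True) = [27.95, 24.76591, 9.05, 1.01, -1.616]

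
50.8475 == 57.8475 False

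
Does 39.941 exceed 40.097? No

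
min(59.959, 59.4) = 59.4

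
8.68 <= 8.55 False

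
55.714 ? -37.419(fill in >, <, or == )>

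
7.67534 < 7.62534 False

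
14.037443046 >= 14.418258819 False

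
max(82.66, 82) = 82.66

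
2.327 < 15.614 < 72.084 True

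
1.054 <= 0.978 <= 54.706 False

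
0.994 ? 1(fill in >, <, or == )<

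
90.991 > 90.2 True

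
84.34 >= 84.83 False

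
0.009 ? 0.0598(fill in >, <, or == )<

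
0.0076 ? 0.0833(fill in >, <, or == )<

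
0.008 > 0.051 False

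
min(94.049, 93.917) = 93.917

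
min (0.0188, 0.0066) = 0.0066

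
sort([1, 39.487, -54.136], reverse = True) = [39.487, 1, -54.136]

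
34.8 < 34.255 False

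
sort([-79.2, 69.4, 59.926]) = [-79.2, 59.926, 69.4]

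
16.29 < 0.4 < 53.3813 False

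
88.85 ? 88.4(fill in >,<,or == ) >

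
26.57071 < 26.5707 False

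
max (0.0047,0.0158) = 0.0158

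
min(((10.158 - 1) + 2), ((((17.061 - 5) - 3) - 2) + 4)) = 11.061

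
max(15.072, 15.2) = 15.2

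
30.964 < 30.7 False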